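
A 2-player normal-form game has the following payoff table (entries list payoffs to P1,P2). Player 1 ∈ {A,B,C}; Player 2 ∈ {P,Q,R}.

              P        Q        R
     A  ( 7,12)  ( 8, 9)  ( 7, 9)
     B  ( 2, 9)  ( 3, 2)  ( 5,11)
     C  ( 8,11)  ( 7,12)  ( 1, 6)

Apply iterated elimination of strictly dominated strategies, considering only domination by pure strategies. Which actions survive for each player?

P1 drop B (A beats it: P:7>2 Q:8>3 R:7>5)
P2 drop R (P beats it: A:12>9 C:11>6)
P1→{A,C} P2→{P,Q}

IESDS → P1:{A,C} P2:{P,Q}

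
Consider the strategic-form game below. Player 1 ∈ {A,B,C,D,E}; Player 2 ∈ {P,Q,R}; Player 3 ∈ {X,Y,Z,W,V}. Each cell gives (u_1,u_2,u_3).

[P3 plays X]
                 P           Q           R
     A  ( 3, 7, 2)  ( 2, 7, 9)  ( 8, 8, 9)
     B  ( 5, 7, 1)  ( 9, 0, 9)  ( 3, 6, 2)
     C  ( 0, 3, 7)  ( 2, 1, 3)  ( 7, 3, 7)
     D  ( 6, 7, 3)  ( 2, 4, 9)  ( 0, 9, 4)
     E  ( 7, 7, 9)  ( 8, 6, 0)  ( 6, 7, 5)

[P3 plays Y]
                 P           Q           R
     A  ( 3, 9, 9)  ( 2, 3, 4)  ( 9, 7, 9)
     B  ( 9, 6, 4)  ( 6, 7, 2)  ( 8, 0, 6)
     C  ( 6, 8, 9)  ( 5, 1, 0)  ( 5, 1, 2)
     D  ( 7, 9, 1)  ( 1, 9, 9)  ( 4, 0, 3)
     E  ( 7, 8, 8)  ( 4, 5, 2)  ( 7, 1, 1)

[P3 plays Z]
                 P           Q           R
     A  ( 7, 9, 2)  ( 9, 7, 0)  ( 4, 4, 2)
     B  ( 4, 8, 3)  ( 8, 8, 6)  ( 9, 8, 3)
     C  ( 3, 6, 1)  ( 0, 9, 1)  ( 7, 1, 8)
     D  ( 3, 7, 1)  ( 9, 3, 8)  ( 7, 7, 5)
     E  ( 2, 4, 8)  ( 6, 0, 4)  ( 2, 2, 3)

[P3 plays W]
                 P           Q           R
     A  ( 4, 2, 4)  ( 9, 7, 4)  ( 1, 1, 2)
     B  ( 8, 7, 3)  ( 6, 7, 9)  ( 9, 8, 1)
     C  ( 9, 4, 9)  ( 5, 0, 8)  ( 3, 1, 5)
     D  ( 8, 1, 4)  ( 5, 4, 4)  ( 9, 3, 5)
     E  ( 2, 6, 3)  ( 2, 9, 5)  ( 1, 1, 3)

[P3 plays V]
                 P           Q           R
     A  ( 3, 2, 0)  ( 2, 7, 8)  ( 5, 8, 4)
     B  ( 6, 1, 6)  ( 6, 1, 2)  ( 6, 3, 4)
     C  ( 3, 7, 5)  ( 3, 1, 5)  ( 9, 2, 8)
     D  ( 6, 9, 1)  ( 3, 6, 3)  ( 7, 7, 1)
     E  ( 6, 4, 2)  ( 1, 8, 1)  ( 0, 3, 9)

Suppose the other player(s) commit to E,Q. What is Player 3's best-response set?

P3 best: {W}

u_3(X vs E,Q) = 0
u_3(Y vs E,Q) = 2
u_3(Z vs E,Q) = 4
u_3(W vs E,Q) = 5
u_3(V vs E,Q) = 1
max payoff 5 at {W}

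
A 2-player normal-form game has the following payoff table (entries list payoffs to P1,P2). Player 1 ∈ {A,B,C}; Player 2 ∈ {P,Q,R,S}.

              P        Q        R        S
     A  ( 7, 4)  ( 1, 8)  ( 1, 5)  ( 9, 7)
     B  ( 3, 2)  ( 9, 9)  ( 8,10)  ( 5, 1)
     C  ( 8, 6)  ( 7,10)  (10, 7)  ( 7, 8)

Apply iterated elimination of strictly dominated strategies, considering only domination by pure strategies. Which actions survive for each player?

Survivors P1:{B,C} P2:{Q,R}

P2 drop P (Q beats it: A:8>4 B:9>2 C:10>6)
P2 drop S (Q beats it: A:8>7 B:9>1 C:10>8)
P1 drop A (B beats it: Q:9>1 R:8>1)
P1→{B,C} P2→{Q,R}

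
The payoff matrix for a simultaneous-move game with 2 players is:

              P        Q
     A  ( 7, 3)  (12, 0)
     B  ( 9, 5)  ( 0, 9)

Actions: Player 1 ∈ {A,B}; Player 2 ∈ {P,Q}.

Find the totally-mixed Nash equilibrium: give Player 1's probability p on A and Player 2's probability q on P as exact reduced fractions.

(p,q) = (4/7, 6/7)

P1 indiff ⇒ q·7+(1-q)·12 = q·9+(1-q)·0 ⇒ q(-2) = (1-q)(-12) ⇒ q = 6/7
P2 indiff ⇒ p·3+(1-p)·5 = p·0+(1-p)·9 ⇒ p(3) = (1-p)(4) ⇒ p = 4/7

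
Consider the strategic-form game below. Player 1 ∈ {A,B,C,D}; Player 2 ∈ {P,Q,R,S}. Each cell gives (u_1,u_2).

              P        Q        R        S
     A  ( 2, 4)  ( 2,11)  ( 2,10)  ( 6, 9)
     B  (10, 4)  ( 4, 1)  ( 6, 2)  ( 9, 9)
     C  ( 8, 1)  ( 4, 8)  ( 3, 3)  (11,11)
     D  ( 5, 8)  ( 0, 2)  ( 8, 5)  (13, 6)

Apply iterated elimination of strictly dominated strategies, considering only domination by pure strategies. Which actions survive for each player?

Survivors P1:{B,C,D} P2:{P,S}

P1 drop A (B beats it: P:10>2 Q:4>2 R:6>2 S:9>6)
P2 drop Q (S beats it: B:9>1 C:11>8 D:6>2)
P2 drop R (S beats it: B:9>2 C:11>3 D:6>5)
P1→{B,C,D} P2→{P,S}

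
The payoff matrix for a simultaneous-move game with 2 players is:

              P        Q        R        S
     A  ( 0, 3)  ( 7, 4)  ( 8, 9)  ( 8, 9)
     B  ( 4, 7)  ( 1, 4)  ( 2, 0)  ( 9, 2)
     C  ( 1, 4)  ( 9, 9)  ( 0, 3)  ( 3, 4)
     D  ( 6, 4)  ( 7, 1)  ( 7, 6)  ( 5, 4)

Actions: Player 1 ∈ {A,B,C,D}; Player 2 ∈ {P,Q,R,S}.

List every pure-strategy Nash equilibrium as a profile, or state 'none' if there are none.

PSNE = {(A,R), (C,Q)}

(A,P): not NE [P1→D gives 6>0; P2→S gives 9>3]
(A,Q): not NE [P1→C gives 9>7; P2→S gives 9>4]
(A,R): NE
(A,S): not NE [P1→B gives 9>8]
(B,P): not NE [P1→D gives 6>4]
(B,Q): not NE [P1→C gives 9>1; P2→P gives 7>4]
(B,R): not NE [P1→A gives 8>2; P2→P gives 7>0]
(B,S): not NE [P2→P gives 7>2]
(C,P): not NE [P1→D gives 6>1; P2→Q gives 9>4]
(C,Q): NE
(C,R): not NE [P1→A gives 8>0; P2→Q gives 9>3]
(C,S): not NE [P1→B gives 9>3; P2→Q gives 9>4]
(D,P): not NE [P2→R gives 6>4]
(D,Q): not NE [P1→C gives 9>7; P2→R gives 6>1]
(D,R): not NE [P1→A gives 8>7]
(D,S): not NE [P1→B gives 9>5; P2→R gives 6>4]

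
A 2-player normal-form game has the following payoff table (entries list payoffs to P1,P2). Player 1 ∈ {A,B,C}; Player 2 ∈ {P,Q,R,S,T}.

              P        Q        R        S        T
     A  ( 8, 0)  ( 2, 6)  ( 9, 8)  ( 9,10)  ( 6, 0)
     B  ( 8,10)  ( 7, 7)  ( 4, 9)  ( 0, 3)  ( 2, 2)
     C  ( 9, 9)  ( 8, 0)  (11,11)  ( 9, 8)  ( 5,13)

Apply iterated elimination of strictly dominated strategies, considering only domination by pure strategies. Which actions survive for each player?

P1 drop B (C beats it: P:9>8 Q:8>7 R:11>4 S:9>0 T:5>2)
P2 drop P (R beats it: A:8>0 C:11>9)
P2 drop Q (R beats it: A:8>6 C:11>0)
P1→{A,C} P2→{R,S,T}

Survivors P1:{A,C} P2:{R,S,T}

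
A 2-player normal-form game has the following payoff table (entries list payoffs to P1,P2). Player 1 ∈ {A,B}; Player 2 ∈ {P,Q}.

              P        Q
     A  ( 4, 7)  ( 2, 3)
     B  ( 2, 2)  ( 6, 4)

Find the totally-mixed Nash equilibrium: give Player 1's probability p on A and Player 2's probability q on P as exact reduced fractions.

P1 indiff ⇒ q·4+(1-q)·2 = q·2+(1-q)·6 ⇒ q(2) = (1-q)(4) ⇒ q = 2/3
P2 indiff ⇒ p·7+(1-p)·2 = p·3+(1-p)·4 ⇒ p(4) = (1-p)(2) ⇒ p = 1/3

p=1/3, q=2/3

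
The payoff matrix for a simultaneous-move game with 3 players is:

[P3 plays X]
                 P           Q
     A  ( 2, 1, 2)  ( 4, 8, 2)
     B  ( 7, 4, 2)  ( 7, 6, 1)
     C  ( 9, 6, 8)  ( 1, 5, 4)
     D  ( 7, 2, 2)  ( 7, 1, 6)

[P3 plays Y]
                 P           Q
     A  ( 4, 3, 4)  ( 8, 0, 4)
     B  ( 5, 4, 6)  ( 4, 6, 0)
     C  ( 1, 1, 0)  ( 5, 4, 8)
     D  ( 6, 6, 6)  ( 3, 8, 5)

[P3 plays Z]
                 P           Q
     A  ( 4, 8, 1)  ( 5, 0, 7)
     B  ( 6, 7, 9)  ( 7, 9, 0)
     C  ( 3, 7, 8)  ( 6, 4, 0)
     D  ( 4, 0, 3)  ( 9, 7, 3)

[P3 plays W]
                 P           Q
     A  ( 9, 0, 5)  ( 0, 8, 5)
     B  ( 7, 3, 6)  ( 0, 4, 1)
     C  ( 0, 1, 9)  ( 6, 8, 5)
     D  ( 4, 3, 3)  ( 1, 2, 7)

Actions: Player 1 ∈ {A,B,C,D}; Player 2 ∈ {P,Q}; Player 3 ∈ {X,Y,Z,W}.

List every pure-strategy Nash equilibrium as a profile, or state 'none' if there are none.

(A,P,X): not NE [P1→C gives 9>2; P2→Q gives 8>1; P3→W gives 5>2]
(A,P,Y): not NE [P1→D gives 6>4; P3→W gives 5>4]
(A,P,Z): not NE [P1→B gives 6>4; P3→W gives 5>1]
(A,P,W): not NE [P2→Q gives 8>0]
(A,Q,X): not NE [P1→D gives 7>4; P3→Z gives 7>2]
(A,Q,Y): not NE [P2→P gives 3>0; P3→Z gives 7>4]
(A,Q,Z): not NE [P1→D gives 9>5; P2→P gives 8>0]
(A,Q,W): not NE [P1→C gives 6>0; P3→Z gives 7>5]
(B,P,X): not NE [P1→C gives 9>7; P2→Q gives 6>4; P3→Z gives 9>2]
(B,P,Y): not NE [P1→D gives 6>5; P2→Q gives 6>4; P3→Z gives 9>6]
(B,P,Z): not NE [P2→Q gives 9>7]
(B,P,W): not NE [P1→A gives 9>7; P2→Q gives 4>3; P3→Z gives 9>6]
(B,Q,X): NE
(B,Q,Y): not NE [P1→A gives 8>4; P3→W gives 1>0]
(B,Q,Z): not NE [P1→D gives 9>7; P3→W gives 1>0]
(B,Q,W): not NE [P1→C gives 6>0]
(C,P,X): not NE [P3→W gives 9>8]
(C,P,Y): not NE [P1→D gives 6>1; P2→Q gives 4>1; P3→W gives 9>0]
(C,P,Z): not NE [P1→B gives 6>3; P3→W gives 9>8]
(C,P,W): not NE [P1→A gives 9>0; P2→Q gives 8>1]
(C,Q,X): not NE [P1→D gives 7>1; P2→P gives 6>5; P3→Y gives 8>4]
(C,Q,Y): not NE [P1→A gives 8>5]
(C,Q,Z): not NE [P1→D gives 9>6; P2→P gives 7>4; P3→Y gives 8>0]
(C,Q,W): not NE [P3→Y gives 8>5]
(D,P,X): not NE [P1→C gives 9>7; P3→Y gives 6>2]
(D,P,Y): not NE [P2→Q gives 8>6]
(D,P,Z): not NE [P1→B gives 6>4; P2→Q gives 7>0; P3→Y gives 6>3]
(D,P,W): not NE [P1→A gives 9>4; P3→Y gives 6>3]
(D,Q,X): not NE [P2→P gives 2>1; P3→W gives 7>6]
(D,Q,Y): not NE [P1→A gives 8>3; P3→W gives 7>5]
(D,Q,Z): not NE [P3→W gives 7>3]
(D,Q,W): not NE [P1→C gives 6>1; P2→P gives 3>2]

NE set: (B,Q,X)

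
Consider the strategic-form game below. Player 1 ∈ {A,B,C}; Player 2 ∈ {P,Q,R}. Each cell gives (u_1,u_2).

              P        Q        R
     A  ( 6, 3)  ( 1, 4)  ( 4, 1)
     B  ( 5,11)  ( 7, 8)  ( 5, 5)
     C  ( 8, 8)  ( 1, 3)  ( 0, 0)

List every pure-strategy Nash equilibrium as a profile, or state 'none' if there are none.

Nash profiles: (C,P)

(A,P): not NE [P1→C gives 8>6; P2→Q gives 4>3]
(A,Q): not NE [P1→B gives 7>1]
(A,R): not NE [P1→B gives 5>4; P2→Q gives 4>1]
(B,P): not NE [P1→C gives 8>5]
(B,Q): not NE [P2→P gives 11>8]
(B,R): not NE [P2→P gives 11>5]
(C,P): NE
(C,Q): not NE [P1→B gives 7>1; P2→P gives 8>3]
(C,R): not NE [P1→B gives 5>0; P2→P gives 8>0]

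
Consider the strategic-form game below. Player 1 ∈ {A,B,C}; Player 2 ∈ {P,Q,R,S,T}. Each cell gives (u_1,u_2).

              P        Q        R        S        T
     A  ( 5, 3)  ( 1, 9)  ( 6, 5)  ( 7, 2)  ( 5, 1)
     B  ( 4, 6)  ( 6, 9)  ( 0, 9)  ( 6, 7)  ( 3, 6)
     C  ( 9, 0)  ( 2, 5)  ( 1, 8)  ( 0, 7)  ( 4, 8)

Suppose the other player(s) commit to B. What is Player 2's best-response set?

argmax u_2 = {Q,R}

u_2(P vs B) = 6
u_2(Q vs B) = 9
u_2(R vs B) = 9
u_2(S vs B) = 7
u_2(T vs B) = 6
max payoff 9 at {Q,R}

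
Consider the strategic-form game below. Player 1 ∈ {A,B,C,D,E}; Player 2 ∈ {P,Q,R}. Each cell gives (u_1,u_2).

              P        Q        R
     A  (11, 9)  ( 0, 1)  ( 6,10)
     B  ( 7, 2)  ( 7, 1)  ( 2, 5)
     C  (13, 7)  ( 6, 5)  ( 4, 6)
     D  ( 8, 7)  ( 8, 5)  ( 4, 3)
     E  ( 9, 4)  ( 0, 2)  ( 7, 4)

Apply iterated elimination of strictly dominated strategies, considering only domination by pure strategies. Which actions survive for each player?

P1 drop B (D beats it: P:8>7 Q:8>7 R:4>2)
P2 drop Q (P beats it: A:9>1 C:7>5 D:7>5 E:4>2)
P1 drop D (A beats it: P:11>8 R:6>4)
P1→{A,C,E} P2→{P,R}

Survivors P1:{A,C,E} P2:{P,R}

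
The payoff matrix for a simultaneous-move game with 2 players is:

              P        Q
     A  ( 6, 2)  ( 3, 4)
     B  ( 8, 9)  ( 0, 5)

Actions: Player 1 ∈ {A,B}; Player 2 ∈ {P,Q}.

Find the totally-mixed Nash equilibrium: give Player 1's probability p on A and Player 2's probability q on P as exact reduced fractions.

(p,q) = (2/3, 3/5)

P1 indiff ⇒ q·6+(1-q)·3 = q·8+(1-q)·0 ⇒ q(-2) = (1-q)(-3) ⇒ q = 3/5
P2 indiff ⇒ p·2+(1-p)·9 = p·4+(1-p)·5 ⇒ p(-2) = (1-p)(-4) ⇒ p = 2/3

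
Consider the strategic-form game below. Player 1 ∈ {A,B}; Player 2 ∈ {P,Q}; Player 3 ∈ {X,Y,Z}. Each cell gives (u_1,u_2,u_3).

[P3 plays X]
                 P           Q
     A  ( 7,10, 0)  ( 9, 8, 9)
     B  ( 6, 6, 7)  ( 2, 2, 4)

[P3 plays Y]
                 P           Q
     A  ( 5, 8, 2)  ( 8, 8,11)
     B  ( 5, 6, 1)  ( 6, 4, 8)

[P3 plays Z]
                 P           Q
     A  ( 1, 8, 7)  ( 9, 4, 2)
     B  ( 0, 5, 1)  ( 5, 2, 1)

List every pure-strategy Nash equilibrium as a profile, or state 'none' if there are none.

(A,P,X): not NE [P3→Z gives 7>0]
(A,P,Y): not NE [P3→Z gives 7>2]
(A,P,Z): NE
(A,Q,X): not NE [P2→P gives 10>8; P3→Y gives 11>9]
(A,Q,Y): NE
(A,Q,Z): not NE [P2→P gives 8>4; P3→Y gives 11>2]
(B,P,X): not NE [P1→A gives 7>6]
(B,P,Y): not NE [P3→X gives 7>1]
(B,P,Z): not NE [P1→A gives 1>0; P3→X gives 7>1]
(B,Q,X): not NE [P1→A gives 9>2; P2→P gives 6>2; P3→Y gives 8>4]
(B,Q,Y): not NE [P1→A gives 8>6; P2→P gives 6>4]
(B,Q,Z): not NE [P1→A gives 9>5; P2→P gives 5>2; P3→Y gives 8>1]

NE set: (A,P,Z), (A,Q,Y)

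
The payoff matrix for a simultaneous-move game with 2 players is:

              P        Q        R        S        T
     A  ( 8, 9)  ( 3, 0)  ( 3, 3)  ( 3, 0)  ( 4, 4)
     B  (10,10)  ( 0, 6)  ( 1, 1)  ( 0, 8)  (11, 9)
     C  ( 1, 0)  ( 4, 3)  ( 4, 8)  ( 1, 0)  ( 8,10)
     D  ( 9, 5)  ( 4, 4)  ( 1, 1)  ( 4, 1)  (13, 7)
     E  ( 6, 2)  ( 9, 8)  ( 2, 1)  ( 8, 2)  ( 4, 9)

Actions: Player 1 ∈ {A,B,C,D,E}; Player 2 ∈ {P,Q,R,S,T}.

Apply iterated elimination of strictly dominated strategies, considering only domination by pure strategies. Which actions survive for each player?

P2 drop Q (T beats it: A:4>0 B:9>6 C:10>3 D:7>4 E:9>8)
P2 drop R (T beats it: A:4>3 B:9>1 C:10>8 D:7>1 E:9>1)
P1 drop A (D beats it: P:9>8 S:4>3 T:13>4)
P1 drop C (D beats it: P:9>1 S:4>1 T:13>8)
P2 drop S (T beats it: B:9>8 D:7>1 E:9>2)
P1 drop E (B beats it: P:10>6 T:11>4)
P1→{B,D} P2→{P,T}

Survivors P1:{B,D} P2:{P,T}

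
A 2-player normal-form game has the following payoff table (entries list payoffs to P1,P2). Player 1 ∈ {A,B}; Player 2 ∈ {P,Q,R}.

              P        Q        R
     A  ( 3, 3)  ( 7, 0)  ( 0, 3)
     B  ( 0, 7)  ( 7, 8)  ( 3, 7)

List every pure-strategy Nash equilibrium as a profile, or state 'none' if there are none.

(A,P): NE
(A,Q): not NE [P2→R gives 3>0]
(A,R): not NE [P1→B gives 3>0]
(B,P): not NE [P1→A gives 3>0; P2→Q gives 8>7]
(B,Q): NE
(B,R): not NE [P2→Q gives 8>7]

PSNE = {(A,P), (B,Q)}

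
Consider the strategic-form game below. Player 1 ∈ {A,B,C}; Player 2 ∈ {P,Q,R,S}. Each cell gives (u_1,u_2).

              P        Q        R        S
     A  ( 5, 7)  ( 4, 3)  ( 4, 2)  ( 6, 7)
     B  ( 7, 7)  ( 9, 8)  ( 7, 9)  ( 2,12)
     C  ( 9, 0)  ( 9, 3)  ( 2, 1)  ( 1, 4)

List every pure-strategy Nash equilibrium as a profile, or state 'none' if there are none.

NE set: (A,S)

(A,P): not NE [P1→C gives 9>5]
(A,Q): not NE [P1→C gives 9>4; P2→S gives 7>3]
(A,R): not NE [P1→B gives 7>4; P2→S gives 7>2]
(A,S): NE
(B,P): not NE [P1→C gives 9>7; P2→S gives 12>7]
(B,Q): not NE [P2→S gives 12>8]
(B,R): not NE [P2→S gives 12>9]
(B,S): not NE [P1→A gives 6>2]
(C,P): not NE [P2→S gives 4>0]
(C,Q): not NE [P2→S gives 4>3]
(C,R): not NE [P1→B gives 7>2; P2→S gives 4>1]
(C,S): not NE [P1→A gives 6>1]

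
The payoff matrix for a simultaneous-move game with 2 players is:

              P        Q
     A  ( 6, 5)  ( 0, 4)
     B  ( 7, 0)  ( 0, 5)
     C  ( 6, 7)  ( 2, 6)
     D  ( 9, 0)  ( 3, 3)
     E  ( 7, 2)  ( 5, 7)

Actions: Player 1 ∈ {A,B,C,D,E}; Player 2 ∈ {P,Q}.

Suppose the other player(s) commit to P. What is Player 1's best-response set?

u_1(A vs P) = 6
u_1(B vs P) = 7
u_1(C vs P) = 6
u_1(D vs P) = 9
u_1(E vs P) = 7
max payoff 9 at {D}

argmax u_1 = {D}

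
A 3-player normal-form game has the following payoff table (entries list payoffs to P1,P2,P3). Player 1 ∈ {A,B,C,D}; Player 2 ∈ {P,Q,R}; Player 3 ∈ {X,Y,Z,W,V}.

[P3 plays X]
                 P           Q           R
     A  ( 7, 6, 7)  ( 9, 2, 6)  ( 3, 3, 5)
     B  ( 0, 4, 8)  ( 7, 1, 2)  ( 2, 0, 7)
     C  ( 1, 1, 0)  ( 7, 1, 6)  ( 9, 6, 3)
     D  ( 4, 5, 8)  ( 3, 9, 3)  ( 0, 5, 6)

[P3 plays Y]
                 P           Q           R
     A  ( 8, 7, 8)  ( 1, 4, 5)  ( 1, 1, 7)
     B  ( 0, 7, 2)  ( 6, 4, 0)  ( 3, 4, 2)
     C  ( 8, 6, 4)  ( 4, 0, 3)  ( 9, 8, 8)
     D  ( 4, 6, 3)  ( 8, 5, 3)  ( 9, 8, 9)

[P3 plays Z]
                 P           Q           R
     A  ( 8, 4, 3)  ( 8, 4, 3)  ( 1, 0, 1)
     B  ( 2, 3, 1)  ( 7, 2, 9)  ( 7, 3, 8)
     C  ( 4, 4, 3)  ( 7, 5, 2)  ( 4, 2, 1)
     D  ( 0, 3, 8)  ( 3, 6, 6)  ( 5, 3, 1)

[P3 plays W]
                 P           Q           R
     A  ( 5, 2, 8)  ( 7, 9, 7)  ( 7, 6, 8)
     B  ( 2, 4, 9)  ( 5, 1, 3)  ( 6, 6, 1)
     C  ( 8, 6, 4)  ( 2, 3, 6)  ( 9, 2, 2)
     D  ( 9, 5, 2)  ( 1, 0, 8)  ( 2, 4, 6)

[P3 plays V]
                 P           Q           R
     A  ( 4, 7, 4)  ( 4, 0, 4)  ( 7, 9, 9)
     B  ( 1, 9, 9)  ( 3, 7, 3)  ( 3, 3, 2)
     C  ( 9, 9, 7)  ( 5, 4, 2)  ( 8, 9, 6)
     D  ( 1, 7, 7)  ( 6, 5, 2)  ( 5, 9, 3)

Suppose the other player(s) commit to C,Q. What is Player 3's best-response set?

argmax u_3 = {X,W}

u_3(X vs C,Q) = 6
u_3(Y vs C,Q) = 3
u_3(Z vs C,Q) = 2
u_3(W vs C,Q) = 6
u_3(V vs C,Q) = 2
max payoff 6 at {X,W}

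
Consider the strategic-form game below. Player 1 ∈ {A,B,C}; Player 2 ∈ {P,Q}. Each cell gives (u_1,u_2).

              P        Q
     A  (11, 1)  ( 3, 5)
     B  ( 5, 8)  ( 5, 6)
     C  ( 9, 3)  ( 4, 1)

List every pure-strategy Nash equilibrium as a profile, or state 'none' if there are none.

(A,P): not NE [P2→Q gives 5>1]
(A,Q): not NE [P1→B gives 5>3]
(B,P): not NE [P1→A gives 11>5]
(B,Q): not NE [P2→P gives 8>6]
(C,P): not NE [P1→A gives 11>9]
(C,Q): not NE [P1→B gives 5>4; P2→P gives 3>1]

No pure NE.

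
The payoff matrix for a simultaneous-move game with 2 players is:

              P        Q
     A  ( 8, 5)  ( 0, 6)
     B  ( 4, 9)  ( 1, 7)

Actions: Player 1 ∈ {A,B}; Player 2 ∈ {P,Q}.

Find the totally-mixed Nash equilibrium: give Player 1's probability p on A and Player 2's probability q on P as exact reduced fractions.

p=2/3, q=1/5

P1 indiff ⇒ q·8+(1-q)·0 = q·4+(1-q)·1 ⇒ q(4) = (1-q)(1) ⇒ q = 1/5
P2 indiff ⇒ p·5+(1-p)·9 = p·6+(1-p)·7 ⇒ p(-1) = (1-p)(-2) ⇒ p = 2/3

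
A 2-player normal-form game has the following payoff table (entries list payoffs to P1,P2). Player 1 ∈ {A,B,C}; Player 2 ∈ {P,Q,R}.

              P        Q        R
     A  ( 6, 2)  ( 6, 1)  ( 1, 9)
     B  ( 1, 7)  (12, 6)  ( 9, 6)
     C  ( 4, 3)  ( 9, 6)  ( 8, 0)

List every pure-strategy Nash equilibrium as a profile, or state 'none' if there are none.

PSNE: ∅

(A,P): not NE [P2→R gives 9>2]
(A,Q): not NE [P1→B gives 12>6; P2→R gives 9>1]
(A,R): not NE [P1→B gives 9>1]
(B,P): not NE [P1→A gives 6>1]
(B,Q): not NE [P2→P gives 7>6]
(B,R): not NE [P2→P gives 7>6]
(C,P): not NE [P1→A gives 6>4; P2→Q gives 6>3]
(C,Q): not NE [P1→B gives 12>9]
(C,R): not NE [P1→B gives 9>8; P2→Q gives 6>0]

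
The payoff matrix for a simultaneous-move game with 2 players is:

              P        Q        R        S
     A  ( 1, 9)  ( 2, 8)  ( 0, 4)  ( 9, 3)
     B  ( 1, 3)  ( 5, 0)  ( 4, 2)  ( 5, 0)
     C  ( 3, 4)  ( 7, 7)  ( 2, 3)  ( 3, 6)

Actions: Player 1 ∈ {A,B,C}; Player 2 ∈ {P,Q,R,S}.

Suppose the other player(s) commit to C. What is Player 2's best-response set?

u_2(P vs C) = 4
u_2(Q vs C) = 7
u_2(R vs C) = 3
u_2(S vs C) = 6
max payoff 7 at {Q}

argmax u_2 = {Q}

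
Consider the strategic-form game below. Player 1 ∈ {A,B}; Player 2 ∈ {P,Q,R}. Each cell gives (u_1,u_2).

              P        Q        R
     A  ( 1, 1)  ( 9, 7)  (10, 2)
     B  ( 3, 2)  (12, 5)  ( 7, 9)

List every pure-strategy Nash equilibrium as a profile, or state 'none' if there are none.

No pure NE.

(A,P): not NE [P1→B gives 3>1; P2→Q gives 7>1]
(A,Q): not NE [P1→B gives 12>9]
(A,R): not NE [P2→Q gives 7>2]
(B,P): not NE [P2→R gives 9>2]
(B,Q): not NE [P2→R gives 9>5]
(B,R): not NE [P1→A gives 10>7]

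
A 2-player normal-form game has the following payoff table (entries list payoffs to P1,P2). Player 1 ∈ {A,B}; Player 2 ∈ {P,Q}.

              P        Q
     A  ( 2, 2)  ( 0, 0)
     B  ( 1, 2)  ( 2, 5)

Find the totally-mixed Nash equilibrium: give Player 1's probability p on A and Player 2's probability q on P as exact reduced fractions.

P1 indiff ⇒ q·2+(1-q)·0 = q·1+(1-q)·2 ⇒ q(1) = (1-q)(2) ⇒ q = 2/3
P2 indiff ⇒ p·2+(1-p)·2 = p·0+(1-p)·5 ⇒ p(2) = (1-p)(3) ⇒ p = 3/5

(p,q) = (3/5, 2/3)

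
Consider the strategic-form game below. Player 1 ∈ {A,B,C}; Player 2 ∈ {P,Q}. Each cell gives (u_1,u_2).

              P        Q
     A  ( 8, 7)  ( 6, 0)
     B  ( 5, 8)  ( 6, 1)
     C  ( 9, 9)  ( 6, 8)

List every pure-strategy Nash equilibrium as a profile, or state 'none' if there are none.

(A,P): not NE [P1→C gives 9>8]
(A,Q): not NE [P2→P gives 7>0]
(B,P): not NE [P1→C gives 9>5]
(B,Q): not NE [P2→P gives 8>1]
(C,P): NE
(C,Q): not NE [P2→P gives 9>8]

NE set: (C,P)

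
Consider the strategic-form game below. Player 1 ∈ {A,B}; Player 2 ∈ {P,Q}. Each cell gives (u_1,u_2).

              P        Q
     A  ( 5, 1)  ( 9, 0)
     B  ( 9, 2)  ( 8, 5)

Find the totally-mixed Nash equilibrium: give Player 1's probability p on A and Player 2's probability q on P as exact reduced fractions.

p=3/4, q=1/5

P1 indiff ⇒ q·5+(1-q)·9 = q·9+(1-q)·8 ⇒ q(-4) = (1-q)(-1) ⇒ q = 1/5
P2 indiff ⇒ p·1+(1-p)·2 = p·0+(1-p)·5 ⇒ p(1) = (1-p)(3) ⇒ p = 3/4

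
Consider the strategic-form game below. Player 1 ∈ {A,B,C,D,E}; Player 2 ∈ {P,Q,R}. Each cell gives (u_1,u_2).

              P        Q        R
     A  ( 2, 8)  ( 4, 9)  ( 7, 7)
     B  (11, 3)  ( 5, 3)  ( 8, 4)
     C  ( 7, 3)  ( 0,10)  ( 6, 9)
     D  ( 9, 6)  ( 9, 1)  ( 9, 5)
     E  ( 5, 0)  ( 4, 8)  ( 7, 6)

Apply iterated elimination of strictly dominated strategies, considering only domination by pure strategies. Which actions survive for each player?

IESDS → P1:{B,D} P2:{P,R}

P1 drop A (B beats it: P:11>2 Q:5>4 R:8>7)
P1 drop C (B beats it: P:11>7 Q:5>0 R:8>6)
P1 drop E (B beats it: P:11>5 Q:5>4 R:8>7)
P2 drop Q (R beats it: B:4>3 D:5>1)
P1→{B,D} P2→{P,R}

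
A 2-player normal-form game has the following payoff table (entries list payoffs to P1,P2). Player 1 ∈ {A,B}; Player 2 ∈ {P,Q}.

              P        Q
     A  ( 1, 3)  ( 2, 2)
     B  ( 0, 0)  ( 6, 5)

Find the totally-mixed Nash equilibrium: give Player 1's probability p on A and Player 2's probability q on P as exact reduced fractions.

p=5/6, q=4/5

P1 indiff ⇒ q·1+(1-q)·2 = q·0+(1-q)·6 ⇒ q(1) = (1-q)(4) ⇒ q = 4/5
P2 indiff ⇒ p·3+(1-p)·0 = p·2+(1-p)·5 ⇒ p(1) = (1-p)(5) ⇒ p = 5/6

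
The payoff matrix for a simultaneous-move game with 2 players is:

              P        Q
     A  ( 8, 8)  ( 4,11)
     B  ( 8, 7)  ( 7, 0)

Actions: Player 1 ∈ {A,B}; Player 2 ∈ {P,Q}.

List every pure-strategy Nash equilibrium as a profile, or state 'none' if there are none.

Nash profiles: (B,P)

(A,P): not NE [P2→Q gives 11>8]
(A,Q): not NE [P1→B gives 7>4]
(B,P): NE
(B,Q): not NE [P2→P gives 7>0]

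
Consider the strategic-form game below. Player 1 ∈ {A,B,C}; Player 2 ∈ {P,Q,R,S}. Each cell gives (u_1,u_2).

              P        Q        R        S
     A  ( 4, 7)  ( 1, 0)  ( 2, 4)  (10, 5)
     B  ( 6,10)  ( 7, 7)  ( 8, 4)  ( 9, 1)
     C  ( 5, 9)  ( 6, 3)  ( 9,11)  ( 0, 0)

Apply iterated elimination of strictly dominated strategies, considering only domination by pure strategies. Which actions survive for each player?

Survivors P1:{B,C} P2:{P,R}

P2 drop Q (P beats it: A:7>0 B:10>7 C:9>3)
P2 drop S (P beats it: A:7>5 B:10>1 C:9>0)
P1 drop A (B beats it: P:6>4 R:8>2)
P1→{B,C} P2→{P,R}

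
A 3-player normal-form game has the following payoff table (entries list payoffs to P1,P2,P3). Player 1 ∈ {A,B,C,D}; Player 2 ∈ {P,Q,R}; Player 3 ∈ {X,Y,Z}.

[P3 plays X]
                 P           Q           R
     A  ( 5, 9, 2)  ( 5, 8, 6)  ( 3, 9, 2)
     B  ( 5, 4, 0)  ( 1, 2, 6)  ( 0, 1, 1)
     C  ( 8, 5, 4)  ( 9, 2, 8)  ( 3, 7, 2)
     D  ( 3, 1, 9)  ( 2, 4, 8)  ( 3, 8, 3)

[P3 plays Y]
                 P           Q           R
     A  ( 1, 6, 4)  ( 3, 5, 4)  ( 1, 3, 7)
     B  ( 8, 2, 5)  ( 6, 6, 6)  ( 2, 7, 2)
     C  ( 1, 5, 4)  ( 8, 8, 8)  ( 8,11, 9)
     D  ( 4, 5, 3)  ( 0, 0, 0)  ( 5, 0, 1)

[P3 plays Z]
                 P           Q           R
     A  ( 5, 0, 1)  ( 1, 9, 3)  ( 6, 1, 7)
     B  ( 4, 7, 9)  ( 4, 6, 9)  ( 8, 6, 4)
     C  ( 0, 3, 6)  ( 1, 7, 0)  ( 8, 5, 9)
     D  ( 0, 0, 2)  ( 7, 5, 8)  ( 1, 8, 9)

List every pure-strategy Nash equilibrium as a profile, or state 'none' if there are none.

PSNE = {(C,R,Y)}

(A,P,X): not NE [P1→C gives 8>5; P3→Y gives 4>2]
(A,P,Y): not NE [P1→B gives 8>1]
(A,P,Z): not NE [P2→Q gives 9>0; P3→Y gives 4>1]
(A,Q,X): not NE [P1→C gives 9>5; P2→R gives 9>8]
(A,Q,Y): not NE [P1→C gives 8>3; P2→P gives 6>5; P3→X gives 6>4]
(A,Q,Z): not NE [P1→D gives 7>1; P3→X gives 6>3]
(A,R,X): not NE [P3→Z gives 7>2]
(A,R,Y): not NE [P1→C gives 8>1; P2→P gives 6>3]
(A,R,Z): not NE [P1→C gives 8>6; P2→Q gives 9>1]
(B,P,X): not NE [P1→C gives 8>5; P3→Z gives 9>0]
(B,P,Y): not NE [P2→R gives 7>2; P3→Z gives 9>5]
(B,P,Z): not NE [P1→A gives 5>4]
(B,Q,X): not NE [P1→C gives 9>1; P2→P gives 4>2; P3→Z gives 9>6]
(B,Q,Y): not NE [P1→C gives 8>6; P2→R gives 7>6; P3→Z gives 9>6]
(B,Q,Z): not NE [P1→D gives 7>4; P2→P gives 7>6]
(B,R,X): not NE [P1→D gives 3>0; P2→P gives 4>1; P3→Z gives 4>1]
(B,R,Y): not NE [P1→C gives 8>2; P3→Z gives 4>2]
(B,R,Z): not NE [P2→P gives 7>6]
(C,P,X): not NE [P2→R gives 7>5; P3→Z gives 6>4]
(C,P,Y): not NE [P1→B gives 8>1; P2→R gives 11>5; P3→Z gives 6>4]
(C,P,Z): not NE [P1→A gives 5>0; P2→Q gives 7>3]
(C,Q,X): not NE [P2→R gives 7>2]
(C,Q,Y): not NE [P2→R gives 11>8]
(C,Q,Z): not NE [P1→D gives 7>1; P3→Y gives 8>0]
(C,R,X): not NE [P3→Z gives 9>2]
(C,R,Y): NE
(C,R,Z): not NE [P2→Q gives 7>5]
(D,P,X): not NE [P1→C gives 8>3; P2→R gives 8>1]
(D,P,Y): not NE [P1→B gives 8>4; P3→X gives 9>3]
(D,P,Z): not NE [P1→A gives 5>0; P2→R gives 8>0; P3→X gives 9>2]
(D,Q,X): not NE [P1→C gives 9>2; P2→R gives 8>4]
(D,Q,Y): not NE [P1→C gives 8>0; P2→P gives 5>0; P3→Z gives 8>0]
(D,Q,Z): not NE [P2→R gives 8>5]
(D,R,X): not NE [P3→Z gives 9>3]
(D,R,Y): not NE [P1→C gives 8>5; P2→P gives 5>0; P3→Z gives 9>1]
(D,R,Z): not NE [P1→C gives 8>1]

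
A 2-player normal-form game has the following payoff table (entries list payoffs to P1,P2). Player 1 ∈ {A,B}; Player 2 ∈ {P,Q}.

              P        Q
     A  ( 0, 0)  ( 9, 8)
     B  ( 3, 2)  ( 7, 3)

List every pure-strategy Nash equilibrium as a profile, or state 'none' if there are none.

NE set: (A,Q)

(A,P): not NE [P1→B gives 3>0; P2→Q gives 8>0]
(A,Q): NE
(B,P): not NE [P2→Q gives 3>2]
(B,Q): not NE [P1→A gives 9>7]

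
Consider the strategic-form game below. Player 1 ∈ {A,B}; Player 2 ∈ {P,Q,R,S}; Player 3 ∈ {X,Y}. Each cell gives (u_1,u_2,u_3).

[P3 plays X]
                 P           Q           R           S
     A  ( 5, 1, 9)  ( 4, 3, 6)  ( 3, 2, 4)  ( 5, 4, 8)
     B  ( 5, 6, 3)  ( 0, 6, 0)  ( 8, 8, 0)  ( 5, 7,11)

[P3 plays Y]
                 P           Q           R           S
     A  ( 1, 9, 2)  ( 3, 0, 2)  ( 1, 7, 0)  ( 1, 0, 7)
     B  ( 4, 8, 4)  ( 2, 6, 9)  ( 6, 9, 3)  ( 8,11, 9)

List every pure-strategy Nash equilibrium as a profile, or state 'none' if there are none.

(A,P,X): not NE [P2→S gives 4>1]
(A,P,Y): not NE [P1→B gives 4>1; P3→X gives 9>2]
(A,Q,X): not NE [P2→S gives 4>3]
(A,Q,Y): not NE [P2→P gives 9>0; P3→X gives 6>2]
(A,R,X): not NE [P1→B gives 8>3; P2→S gives 4>2]
(A,R,Y): not NE [P1→B gives 6>1; P2→P gives 9>7; P3→X gives 4>0]
(A,S,X): NE
(A,S,Y): not NE [P1→B gives 8>1; P2→P gives 9>0; P3→X gives 8>7]
(B,P,X): not NE [P2→R gives 8>6; P3→Y gives 4>3]
(B,P,Y): not NE [P2→S gives 11>8]
(B,Q,X): not NE [P1→A gives 4>0; P2→R gives 8>6; P3→Y gives 9>0]
(B,Q,Y): not NE [P1→A gives 3>2; P2→S gives 11>6]
(B,R,X): not NE [P3→Y gives 3>0]
(B,R,Y): not NE [P2→S gives 11>9]
(B,S,X): not NE [P2→R gives 8>7]
(B,S,Y): not NE [P3→X gives 11>9]

PSNE = {(A,S,X)}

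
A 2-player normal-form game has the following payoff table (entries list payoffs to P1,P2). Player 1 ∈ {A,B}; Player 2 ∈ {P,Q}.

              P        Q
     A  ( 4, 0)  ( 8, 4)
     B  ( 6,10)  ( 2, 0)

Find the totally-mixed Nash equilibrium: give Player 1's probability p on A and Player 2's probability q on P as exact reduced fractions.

P1 indiff ⇒ q·4+(1-q)·8 = q·6+(1-q)·2 ⇒ q(-2) = (1-q)(-6) ⇒ q = 3/4
P2 indiff ⇒ p·0+(1-p)·10 = p·4+(1-p)·0 ⇒ p(-4) = (1-p)(-10) ⇒ p = 5/7

P1 mixes 5/7 on A; P2 mixes 3/4 on P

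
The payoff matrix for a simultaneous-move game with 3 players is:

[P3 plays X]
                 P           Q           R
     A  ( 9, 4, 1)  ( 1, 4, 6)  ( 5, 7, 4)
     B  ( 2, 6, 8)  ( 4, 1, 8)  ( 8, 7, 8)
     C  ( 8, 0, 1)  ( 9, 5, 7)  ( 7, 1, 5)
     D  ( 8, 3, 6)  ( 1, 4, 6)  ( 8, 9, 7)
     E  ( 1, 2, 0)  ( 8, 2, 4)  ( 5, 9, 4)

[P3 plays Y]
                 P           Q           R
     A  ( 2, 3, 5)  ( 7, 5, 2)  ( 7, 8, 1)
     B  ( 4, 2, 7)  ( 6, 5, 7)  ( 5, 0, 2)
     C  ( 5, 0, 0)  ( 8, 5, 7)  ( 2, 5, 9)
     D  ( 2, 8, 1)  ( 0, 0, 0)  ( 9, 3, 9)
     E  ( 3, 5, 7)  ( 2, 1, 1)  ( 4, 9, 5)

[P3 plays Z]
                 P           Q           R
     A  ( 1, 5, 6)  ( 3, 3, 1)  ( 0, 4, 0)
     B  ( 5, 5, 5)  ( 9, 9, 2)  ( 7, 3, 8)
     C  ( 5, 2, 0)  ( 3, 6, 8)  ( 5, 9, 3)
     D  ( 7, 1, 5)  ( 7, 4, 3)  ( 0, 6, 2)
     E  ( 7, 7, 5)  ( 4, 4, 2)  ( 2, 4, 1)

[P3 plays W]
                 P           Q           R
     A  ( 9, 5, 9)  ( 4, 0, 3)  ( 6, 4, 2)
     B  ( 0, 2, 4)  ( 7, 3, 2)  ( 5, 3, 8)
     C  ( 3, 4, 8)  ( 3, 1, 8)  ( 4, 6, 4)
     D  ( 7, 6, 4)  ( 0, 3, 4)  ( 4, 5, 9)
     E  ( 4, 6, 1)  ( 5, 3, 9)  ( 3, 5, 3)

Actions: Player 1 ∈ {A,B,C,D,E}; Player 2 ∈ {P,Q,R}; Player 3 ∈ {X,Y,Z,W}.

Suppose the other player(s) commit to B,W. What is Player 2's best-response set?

argmax u_2 = {Q,R}

u_2(P vs B,W) = 2
u_2(Q vs B,W) = 3
u_2(R vs B,W) = 3
max payoff 3 at {Q,R}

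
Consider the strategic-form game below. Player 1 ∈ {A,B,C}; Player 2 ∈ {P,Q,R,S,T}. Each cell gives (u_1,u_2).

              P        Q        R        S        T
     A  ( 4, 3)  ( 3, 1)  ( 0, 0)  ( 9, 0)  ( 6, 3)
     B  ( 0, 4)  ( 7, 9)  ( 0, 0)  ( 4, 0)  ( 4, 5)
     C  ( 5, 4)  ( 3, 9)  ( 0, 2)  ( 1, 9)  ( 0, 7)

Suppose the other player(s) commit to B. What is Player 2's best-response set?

u_2(P vs B) = 4
u_2(Q vs B) = 9
u_2(R vs B) = 0
u_2(S vs B) = 0
u_2(T vs B) = 5
max payoff 9 at {Q}

BR_2 = {Q}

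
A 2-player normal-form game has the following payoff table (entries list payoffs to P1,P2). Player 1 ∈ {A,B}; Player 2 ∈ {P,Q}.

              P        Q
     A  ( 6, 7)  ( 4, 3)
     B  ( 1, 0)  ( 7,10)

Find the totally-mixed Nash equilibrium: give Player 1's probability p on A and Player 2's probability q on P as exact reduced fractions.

P1 indiff ⇒ q·6+(1-q)·4 = q·1+(1-q)·7 ⇒ q(5) = (1-q)(3) ⇒ q = 3/8
P2 indiff ⇒ p·7+(1-p)·0 = p·3+(1-p)·10 ⇒ p(4) = (1-p)(10) ⇒ p = 5/7

(p,q) = (5/7, 3/8)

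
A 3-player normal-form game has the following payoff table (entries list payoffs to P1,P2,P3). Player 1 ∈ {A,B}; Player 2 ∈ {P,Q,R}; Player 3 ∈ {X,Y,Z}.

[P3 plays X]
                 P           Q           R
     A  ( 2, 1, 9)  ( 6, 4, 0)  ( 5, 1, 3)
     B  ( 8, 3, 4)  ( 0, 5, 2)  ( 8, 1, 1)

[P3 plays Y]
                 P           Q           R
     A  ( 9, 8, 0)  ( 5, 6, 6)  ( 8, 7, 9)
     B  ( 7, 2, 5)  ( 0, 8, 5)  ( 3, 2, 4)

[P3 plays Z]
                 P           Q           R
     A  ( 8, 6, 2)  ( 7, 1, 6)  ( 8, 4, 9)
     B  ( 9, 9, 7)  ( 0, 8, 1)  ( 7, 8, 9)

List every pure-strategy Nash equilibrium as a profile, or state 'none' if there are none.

(A,P,X): not NE [P1→B gives 8>2; P2→Q gives 4>1]
(A,P,Y): not NE [P3→X gives 9>0]
(A,P,Z): not NE [P1→B gives 9>8; P3→X gives 9>2]
(A,Q,X): not NE [P3→Z gives 6>0]
(A,Q,Y): not NE [P2→P gives 8>6]
(A,Q,Z): not NE [P2→P gives 6>1]
(A,R,X): not NE [P1→B gives 8>5; P2→Q gives 4>1; P3→Z gives 9>3]
(A,R,Y): not NE [P2→P gives 8>7]
(A,R,Z): not NE [P2→P gives 6>4]
(B,P,X): not NE [P2→Q gives 5>3; P3→Z gives 7>4]
(B,P,Y): not NE [P1→A gives 9>7; P2→Q gives 8>2; P3→Z gives 7>5]
(B,P,Z): NE
(B,Q,X): not NE [P1→A gives 6>0; P3→Y gives 5>2]
(B,Q,Y): not NE [P1→A gives 5>0]
(B,Q,Z): not NE [P1→A gives 7>0; P2→P gives 9>8; P3→Y gives 5>1]
(B,R,X): not NE [P2→Q gives 5>1; P3→Z gives 9>1]
(B,R,Y): not NE [P1→A gives 8>3; P2→Q gives 8>2; P3→Z gives 9>4]
(B,R,Z): not NE [P1→A gives 8>7; P2→P gives 9>8]

PSNE = {(B,P,Z)}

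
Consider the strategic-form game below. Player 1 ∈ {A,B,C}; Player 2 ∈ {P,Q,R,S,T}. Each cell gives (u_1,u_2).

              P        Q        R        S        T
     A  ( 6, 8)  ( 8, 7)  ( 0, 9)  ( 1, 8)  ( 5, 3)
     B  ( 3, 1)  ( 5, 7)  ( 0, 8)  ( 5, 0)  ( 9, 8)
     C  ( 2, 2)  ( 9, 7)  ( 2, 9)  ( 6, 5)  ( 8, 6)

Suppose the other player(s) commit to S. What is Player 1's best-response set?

P1 best: {C}

u_1(A vs S) = 1
u_1(B vs S) = 5
u_1(C vs S) = 6
max payoff 6 at {C}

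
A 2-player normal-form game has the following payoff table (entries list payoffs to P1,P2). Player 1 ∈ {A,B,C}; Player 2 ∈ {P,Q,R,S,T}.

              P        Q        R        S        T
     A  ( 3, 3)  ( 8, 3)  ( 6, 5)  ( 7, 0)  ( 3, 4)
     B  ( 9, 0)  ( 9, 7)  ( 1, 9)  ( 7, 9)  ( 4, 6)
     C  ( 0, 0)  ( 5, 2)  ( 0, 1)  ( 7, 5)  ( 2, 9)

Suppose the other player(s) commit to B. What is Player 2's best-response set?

u_2(P vs B) = 0
u_2(Q vs B) = 7
u_2(R vs B) = 9
u_2(S vs B) = 9
u_2(T vs B) = 6
max payoff 9 at {R,S}

argmax u_2 = {R,S}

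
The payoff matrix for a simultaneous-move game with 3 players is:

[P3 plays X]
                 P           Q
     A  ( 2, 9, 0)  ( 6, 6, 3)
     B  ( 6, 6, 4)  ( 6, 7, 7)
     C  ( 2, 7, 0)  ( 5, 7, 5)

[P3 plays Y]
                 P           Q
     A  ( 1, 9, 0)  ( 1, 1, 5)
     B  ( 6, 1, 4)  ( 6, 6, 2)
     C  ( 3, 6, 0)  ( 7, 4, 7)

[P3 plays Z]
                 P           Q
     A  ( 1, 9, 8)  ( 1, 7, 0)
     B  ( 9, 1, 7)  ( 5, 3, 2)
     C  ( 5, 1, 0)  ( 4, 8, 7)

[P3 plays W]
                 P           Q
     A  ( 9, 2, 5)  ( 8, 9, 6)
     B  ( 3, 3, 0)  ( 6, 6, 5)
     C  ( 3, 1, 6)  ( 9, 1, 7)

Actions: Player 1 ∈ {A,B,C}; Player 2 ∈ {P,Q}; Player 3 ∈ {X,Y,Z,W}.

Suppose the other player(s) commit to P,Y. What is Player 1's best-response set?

u_1(A vs P,Y) = 1
u_1(B vs P,Y) = 6
u_1(C vs P,Y) = 3
max payoff 6 at {B}

BR_1 = {B}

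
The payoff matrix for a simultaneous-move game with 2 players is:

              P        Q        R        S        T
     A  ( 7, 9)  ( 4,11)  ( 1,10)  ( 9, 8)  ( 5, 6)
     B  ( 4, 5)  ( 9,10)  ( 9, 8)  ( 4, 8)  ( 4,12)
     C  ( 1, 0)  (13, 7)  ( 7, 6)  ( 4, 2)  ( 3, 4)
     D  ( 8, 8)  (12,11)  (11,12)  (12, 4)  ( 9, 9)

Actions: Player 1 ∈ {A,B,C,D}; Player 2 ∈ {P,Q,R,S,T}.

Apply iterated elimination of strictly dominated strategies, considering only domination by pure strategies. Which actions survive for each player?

IESDS → P1:{C,D} P2:{Q,R}

P1 drop A (D beats it: P:8>7 Q:12>4 R:11>1 S:12>9 T:9>5)
P1 drop B (D beats it: P:8>4 Q:12>9 R:11>9 S:12>4 T:9>4)
P2 drop P (Q beats it: C:7>0 D:11>8)
P2 drop S (Q beats it: C:7>2 D:11>4)
P2 drop T (Q beats it: C:7>4 D:11>9)
P1→{C,D} P2→{Q,R}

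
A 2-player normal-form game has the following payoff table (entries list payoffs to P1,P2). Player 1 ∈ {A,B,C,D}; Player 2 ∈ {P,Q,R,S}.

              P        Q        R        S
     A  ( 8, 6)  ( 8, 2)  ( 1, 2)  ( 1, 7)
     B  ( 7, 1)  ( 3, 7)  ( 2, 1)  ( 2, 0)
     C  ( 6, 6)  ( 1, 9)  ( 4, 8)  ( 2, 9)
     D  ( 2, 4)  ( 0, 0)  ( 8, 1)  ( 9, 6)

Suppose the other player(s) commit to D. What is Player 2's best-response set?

argmax u_2 = {S}

u_2(P vs D) = 4
u_2(Q vs D) = 0
u_2(R vs D) = 1
u_2(S vs D) = 6
max payoff 6 at {S}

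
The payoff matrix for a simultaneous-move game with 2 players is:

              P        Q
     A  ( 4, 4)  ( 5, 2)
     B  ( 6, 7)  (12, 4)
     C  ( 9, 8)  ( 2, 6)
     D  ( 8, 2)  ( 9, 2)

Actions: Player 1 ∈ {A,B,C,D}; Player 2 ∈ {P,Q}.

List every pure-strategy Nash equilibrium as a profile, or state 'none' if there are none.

(A,P): not NE [P1→C gives 9>4]
(A,Q): not NE [P1→B gives 12>5; P2→P gives 4>2]
(B,P): not NE [P1→C gives 9>6]
(B,Q): not NE [P2→P gives 7>4]
(C,P): NE
(C,Q): not NE [P1→B gives 12>2; P2→P gives 8>6]
(D,P): not NE [P1→C gives 9>8]
(D,Q): not NE [P1→B gives 12>9]

PSNE = {(C,P)}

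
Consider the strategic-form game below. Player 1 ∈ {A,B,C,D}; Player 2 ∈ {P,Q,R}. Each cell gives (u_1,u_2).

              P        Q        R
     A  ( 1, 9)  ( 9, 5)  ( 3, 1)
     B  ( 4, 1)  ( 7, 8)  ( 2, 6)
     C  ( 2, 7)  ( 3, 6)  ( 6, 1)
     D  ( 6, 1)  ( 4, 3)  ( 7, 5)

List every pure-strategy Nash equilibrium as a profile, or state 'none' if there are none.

(A,P): not NE [P1→D gives 6>1]
(A,Q): not NE [P2→P gives 9>5]
(A,R): not NE [P1→D gives 7>3; P2→P gives 9>1]
(B,P): not NE [P1→D gives 6>4; P2→Q gives 8>1]
(B,Q): not NE [P1→A gives 9>7]
(B,R): not NE [P1→D gives 7>2; P2→Q gives 8>6]
(C,P): not NE [P1→D gives 6>2]
(C,Q): not NE [P1→A gives 9>3; P2→P gives 7>6]
(C,R): not NE [P1→D gives 7>6; P2→P gives 7>1]
(D,P): not NE [P2→R gives 5>1]
(D,Q): not NE [P1→A gives 9>4; P2→R gives 5>3]
(D,R): NE

PSNE = {(D,R)}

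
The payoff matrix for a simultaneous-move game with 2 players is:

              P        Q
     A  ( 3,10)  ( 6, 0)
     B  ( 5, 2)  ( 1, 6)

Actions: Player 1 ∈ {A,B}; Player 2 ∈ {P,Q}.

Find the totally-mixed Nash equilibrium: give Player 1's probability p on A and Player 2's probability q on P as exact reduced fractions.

(p,q) = (2/7, 5/7)

P1 indiff ⇒ q·3+(1-q)·6 = q·5+(1-q)·1 ⇒ q(-2) = (1-q)(-5) ⇒ q = 5/7
P2 indiff ⇒ p·10+(1-p)·2 = p·0+(1-p)·6 ⇒ p(10) = (1-p)(4) ⇒ p = 2/7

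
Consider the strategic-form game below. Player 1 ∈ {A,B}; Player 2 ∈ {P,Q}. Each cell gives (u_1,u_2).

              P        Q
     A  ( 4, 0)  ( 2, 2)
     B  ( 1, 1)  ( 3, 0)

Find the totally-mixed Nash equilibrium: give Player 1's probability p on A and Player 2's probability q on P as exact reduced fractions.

P1 indiff ⇒ q·4+(1-q)·2 = q·1+(1-q)·3 ⇒ q(3) = (1-q)(1) ⇒ q = 1/4
P2 indiff ⇒ p·0+(1-p)·1 = p·2+(1-p)·0 ⇒ p(-2) = (1-p)(-1) ⇒ p = 1/3

p=1/3, q=1/4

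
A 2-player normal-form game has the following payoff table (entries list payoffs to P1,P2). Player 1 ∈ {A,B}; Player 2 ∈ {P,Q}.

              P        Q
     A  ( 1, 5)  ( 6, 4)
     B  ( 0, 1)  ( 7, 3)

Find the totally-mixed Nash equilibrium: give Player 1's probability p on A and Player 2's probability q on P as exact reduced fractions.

P1 mixes 2/3 on A; P2 mixes 1/2 on P

P1 indiff ⇒ q·1+(1-q)·6 = q·0+(1-q)·7 ⇒ q(1) = (1-q)(1) ⇒ q = 1/2
P2 indiff ⇒ p·5+(1-p)·1 = p·4+(1-p)·3 ⇒ p(1) = (1-p)(2) ⇒ p = 2/3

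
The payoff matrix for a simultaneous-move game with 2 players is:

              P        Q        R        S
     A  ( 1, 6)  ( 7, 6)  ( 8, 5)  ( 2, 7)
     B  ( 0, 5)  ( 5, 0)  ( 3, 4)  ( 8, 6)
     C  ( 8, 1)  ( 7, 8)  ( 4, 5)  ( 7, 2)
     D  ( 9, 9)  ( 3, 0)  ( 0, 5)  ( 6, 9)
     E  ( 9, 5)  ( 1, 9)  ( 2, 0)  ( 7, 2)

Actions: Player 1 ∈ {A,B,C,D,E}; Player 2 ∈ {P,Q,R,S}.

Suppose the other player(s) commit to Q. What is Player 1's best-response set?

u_1(A vs Q) = 7
u_1(B vs Q) = 5
u_1(C vs Q) = 7
u_1(D vs Q) = 3
u_1(E vs Q) = 1
max payoff 7 at {A,C}

argmax u_1 = {A,C}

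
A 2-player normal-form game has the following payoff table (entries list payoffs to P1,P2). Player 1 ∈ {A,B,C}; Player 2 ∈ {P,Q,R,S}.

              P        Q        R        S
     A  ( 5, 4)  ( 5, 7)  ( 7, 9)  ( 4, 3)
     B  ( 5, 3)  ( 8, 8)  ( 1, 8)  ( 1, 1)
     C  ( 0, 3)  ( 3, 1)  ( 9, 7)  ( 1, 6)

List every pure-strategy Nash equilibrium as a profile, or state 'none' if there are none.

(A,P): not NE [P2→R gives 9>4]
(A,Q): not NE [P1→B gives 8>5; P2→R gives 9>7]
(A,R): not NE [P1→C gives 9>7]
(A,S): not NE [P2→R gives 9>3]
(B,P): not NE [P2→R gives 8>3]
(B,Q): NE
(B,R): not NE [P1→C gives 9>1]
(B,S): not NE [P1→A gives 4>1; P2→R gives 8>1]
(C,P): not NE [P1→B gives 5>0; P2→R gives 7>3]
(C,Q): not NE [P1→B gives 8>3; P2→R gives 7>1]
(C,R): NE
(C,S): not NE [P1→A gives 4>1; P2→R gives 7>6]

Nash profiles: (B,Q), (C,R)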